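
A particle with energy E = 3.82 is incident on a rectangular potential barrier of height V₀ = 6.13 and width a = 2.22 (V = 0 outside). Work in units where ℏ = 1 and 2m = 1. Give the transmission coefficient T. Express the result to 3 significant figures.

T = 0.00440

E < V₀: inside the barrier ψ ∝ e^{±κx} with κ = √(2m(V₀ − E))/ℏ = 1.520.
κa = 3.374, sinh(κa) = 14.58.
Matching ψ, ψ′ at both faces gives T = [1 + V₀² sinh²(κa) / (4E(V₀ − E))]⁻¹ = 1/227.4 = 0.00440.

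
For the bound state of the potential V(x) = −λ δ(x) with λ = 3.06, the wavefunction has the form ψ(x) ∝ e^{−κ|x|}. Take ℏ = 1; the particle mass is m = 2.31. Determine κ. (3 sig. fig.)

Integrating the TISE across x = 0 gives the cusp condition ψ'(0⁺) − ψ'(0⁻) = −(2mλ/ℏ²)ψ(0).
With ψ ∝ e^{−κ|x|} this yields −2κ = −2mλ/ℏ², so κ = mλ/ℏ² = 7.069.

κ = 7.07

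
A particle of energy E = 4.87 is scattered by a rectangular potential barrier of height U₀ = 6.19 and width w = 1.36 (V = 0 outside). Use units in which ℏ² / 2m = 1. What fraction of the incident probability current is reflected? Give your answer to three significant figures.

E < U₀: inside the barrier ψ ∝ e^{±κx} with κ = √(2m(U₀ − E))/ℏ = 1.149.
κw = 1.563, sinh(κw) = 2.281.
Matching ψ, ψ′ at both faces gives T = [1 + U₀² sinh²(κw) / (4E(U₀ − E))]⁻¹ = 1/8.750 = 0.114.
R = 1 − T = 0.886.

R = 0.886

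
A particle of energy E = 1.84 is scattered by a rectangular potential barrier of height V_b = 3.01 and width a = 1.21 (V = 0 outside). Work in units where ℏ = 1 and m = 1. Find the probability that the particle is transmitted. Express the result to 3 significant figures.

Since E < V_b the interior solution is evanescent with decay constant κ = √(2m(V_b − E))/ℏ = 1.530.
κa = 1.851, sinh(κa) = 3.104.
The exact tunnelling result is T⁻¹ = 1 + V_b² sinh²(κa) / [4E(V_b − E)] = 11.14, so T = 0.0898.

T = 0.0898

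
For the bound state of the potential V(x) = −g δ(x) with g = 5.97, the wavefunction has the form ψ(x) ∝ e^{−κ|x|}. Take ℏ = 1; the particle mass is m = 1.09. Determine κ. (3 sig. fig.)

Integrating the TISE across x = 0 gives the cusp condition ψ'(0⁺) − ψ'(0⁻) = −(2mg/ℏ²)ψ(0).
With ψ ∝ e^{−κ|x|} this yields −2κ = −2mg/ℏ², so κ = mg/ℏ² = 6.507.

κ = 6.51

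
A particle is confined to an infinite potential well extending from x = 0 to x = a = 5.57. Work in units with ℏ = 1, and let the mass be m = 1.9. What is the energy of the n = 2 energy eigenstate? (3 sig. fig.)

E = 0.335

The infinite-well eigenfunctions ψ_n = √(2/a) sin(nπx/a) vanish at both walls, giving E_n = n²π²ℏ²/(2ma²).
E_2 = 2² × π² / (2 × 1.9 × 5.57²) = 0.3349.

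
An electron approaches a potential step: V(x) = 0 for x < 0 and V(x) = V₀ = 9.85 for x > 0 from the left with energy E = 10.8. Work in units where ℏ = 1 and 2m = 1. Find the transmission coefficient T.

The wavenumbers are k₁ = √(2mE)/ℏ = 3.286 on the left and k₂ = √(2m(E − V₀))/ℏ = 0.9747 on the right.
Continuity of ψ and ψ′ at the step yields the reflection amplitude r = (k₁ − k₂)/(k₁ + k₂) = 0.5425; thus R = |r|² = 0.2943, T = 0.7057.

T = 0.706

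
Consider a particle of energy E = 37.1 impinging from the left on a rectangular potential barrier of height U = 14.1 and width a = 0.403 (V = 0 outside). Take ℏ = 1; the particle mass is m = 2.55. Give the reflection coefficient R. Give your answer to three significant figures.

R = 0.0490

E > U: inside the barrier k₂ = √(2m(E − U))/ℏ = 10.83, k₂a = 4.365.
T = [1 + U² sin²(k₂a) / (4E(E − U))]⁻¹ = 1/1.051 = 0.951.
R = 1 − T = 0.0490.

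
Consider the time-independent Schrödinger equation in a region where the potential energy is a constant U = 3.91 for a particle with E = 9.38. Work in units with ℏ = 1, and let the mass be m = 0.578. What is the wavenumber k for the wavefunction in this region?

k = 2.51

With E > U the solution is oscillatory, ψ ∝ e^{±ikx} with k = √(2m(E − U))/ℏ.
k = √(2 × 0.578 × 5.47) = 2.515.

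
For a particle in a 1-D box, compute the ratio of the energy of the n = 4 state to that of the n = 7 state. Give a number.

0.326531

Since E_n ∝ n², the ratio is (4/7)² = 0.326531.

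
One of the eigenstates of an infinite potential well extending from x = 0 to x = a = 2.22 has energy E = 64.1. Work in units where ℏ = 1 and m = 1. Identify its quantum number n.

For an infinite well E_n = n²π²ℏ²/(2ma²), so n = (a/πℏ)√(2mE).
n = (2.22/π) × √(2 × 1 × 64.1) = 8.001 → n = 8.

n = 8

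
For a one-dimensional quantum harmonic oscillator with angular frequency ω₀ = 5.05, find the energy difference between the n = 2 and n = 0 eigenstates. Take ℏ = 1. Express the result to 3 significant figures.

ΔE = 10.1

E_n = ℏω₀(n + ½), so ΔE = (2 − 0) ℏω₀ = 2 × 5.05 = 10.10.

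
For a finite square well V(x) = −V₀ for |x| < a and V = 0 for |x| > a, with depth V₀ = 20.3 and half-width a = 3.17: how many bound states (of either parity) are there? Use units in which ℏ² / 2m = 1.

N = 10

The dimensionless depth is z₀ = a√(2mV₀)/ℏ = 3.17 × √(20.30) = 14.28.
A new bound state (alternating even/odd) appears each time z₀ passes a multiple of π/2, so N = ⌊2z₀/π⌋ + 1 = ⌊9.093⌋ + 1 = 10.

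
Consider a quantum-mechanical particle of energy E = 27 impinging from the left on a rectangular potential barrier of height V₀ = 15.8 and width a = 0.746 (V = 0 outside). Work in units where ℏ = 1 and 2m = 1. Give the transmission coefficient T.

E > V₀: inside the barrier k₂ = √(2m(E − V₀))/ℏ = 3.347, k₂a = 2.497.
Matching at both interfaces gives T⁻¹ = 1 + V₀² sin²(k₂a) / [4E(E − V₀)] = 1.075, hence T = 0.931.

T = 0.931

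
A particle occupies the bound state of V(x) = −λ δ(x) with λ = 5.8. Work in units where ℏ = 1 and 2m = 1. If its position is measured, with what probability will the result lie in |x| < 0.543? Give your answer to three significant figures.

The normalised bound state is ψ = √κ e^{−κ|x|} with κ = mλ/ℏ² = 2.900.
P(|x| < d) = ∫_{−d}^{d} κ e^{−2κ|x|} dx = 1 − e^{−2κd} = 1 − e^{−3.149} = 0.9571.

P = 0.957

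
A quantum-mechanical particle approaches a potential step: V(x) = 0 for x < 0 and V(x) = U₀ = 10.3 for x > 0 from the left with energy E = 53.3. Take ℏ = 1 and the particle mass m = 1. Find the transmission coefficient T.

T = 0.997

The wavenumbers are k₁ = √(2mE)/ℏ = 10.32 on the left and k₂ = √(2m(E − U₀))/ℏ = 9.274 on the right.
Matching ψ and ψ′ at x = 0 gives r = (k₁ − k₂)/(k₁ + k₂), so R = r² = 0.002876 and T = 1 − R = 0.9971.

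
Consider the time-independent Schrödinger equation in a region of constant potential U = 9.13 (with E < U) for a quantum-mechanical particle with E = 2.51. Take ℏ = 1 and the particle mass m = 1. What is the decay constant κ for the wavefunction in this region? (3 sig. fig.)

κ = 3.64

Since E < U the TISE in this region is ψ'' = κ²ψ with κ = √(2m(U − E))/ℏ.
κ = √(2 × 1 × 6.62) = 3.639.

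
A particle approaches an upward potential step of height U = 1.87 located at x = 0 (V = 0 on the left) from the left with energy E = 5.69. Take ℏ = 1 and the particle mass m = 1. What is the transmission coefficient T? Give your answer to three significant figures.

T = 0.990

On each side the TISE gives plane waves with k = √(2m(E − V))/ℏ: k₁ = √(2·1·5.69) = 3.373, k₂ = √(2·1·3.82) = 2.764.
Continuity of ψ and ψ′ at the step yields the reflection amplitude r = (k₁ − k₂)/(k₁ + k₂) = 0.09929; thus R = |r|² = 0.009858, T = 0.9901.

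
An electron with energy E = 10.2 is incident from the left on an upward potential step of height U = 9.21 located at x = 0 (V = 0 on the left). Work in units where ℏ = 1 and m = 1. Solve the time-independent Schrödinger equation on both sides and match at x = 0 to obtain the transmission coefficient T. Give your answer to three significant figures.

On each side the TISE gives plane waves with k = √(2m(E − V))/ℏ: k₁ = √(2·1·10.2) = 4.517, k₂ = √(2·1·0.99) = 1.407.
Continuity of ψ and ψ′ at the step yields the reflection amplitude r = (k₁ − k₂)/(k₁ + k₂) = 0.5249; thus R = |r|² = 0.2755, T = 0.7245.

T = 0.724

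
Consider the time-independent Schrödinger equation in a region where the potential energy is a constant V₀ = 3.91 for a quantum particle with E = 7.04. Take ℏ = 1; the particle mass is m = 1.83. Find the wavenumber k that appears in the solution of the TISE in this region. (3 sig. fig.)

With E > V₀ the solution is oscillatory, ψ ∝ e^{±ikx} with k = √(2m(E − V₀))/ℏ.
k = √(2 × 1.83 × 3.13) = 3.385.

k = 3.38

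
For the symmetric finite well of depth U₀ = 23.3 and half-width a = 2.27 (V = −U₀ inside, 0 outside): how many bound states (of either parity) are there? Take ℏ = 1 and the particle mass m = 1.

N = 10

Define the well-strength parameter z₀ = (a/ℏ)√(2mU₀) = 2.27 × √(2·1·23.3) = 15.50.
A new bound state (alternating even/odd) appears each time z₀ passes a multiple of π/2, so N = ⌊2z₀/π⌋ + 1 = ⌊9.865⌋ + 1 = 10.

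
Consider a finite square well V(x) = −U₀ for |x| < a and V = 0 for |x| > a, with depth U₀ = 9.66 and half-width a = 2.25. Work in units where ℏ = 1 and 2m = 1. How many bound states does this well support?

The dimensionless depth is z₀ = a√(2mU₀)/ℏ = 2.25 × √(9.660) = 6.993.
The even/odd transcendental equations gain one root per π/2 in z₀, giving N = 1 + ⌊2z₀/π⌋ = 1 + ⌊4.452⌋ = 5.

N = 5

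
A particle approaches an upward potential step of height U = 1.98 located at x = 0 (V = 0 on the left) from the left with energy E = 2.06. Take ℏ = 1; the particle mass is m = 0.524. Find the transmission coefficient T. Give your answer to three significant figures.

T = 0.550

On each side the TISE gives plane waves with k = √(2m(E − V))/ℏ: k₁ = √(2·0.524·2.06) = 1.469, k₂ = √(2·0.524·0.08) = 0.2896.
Continuity of ψ and ψ′ at the step yields the reflection amplitude r = (k₁ − k₂)/(k₁ + k₂) = 0.6708; thus R = |r|² = 0.4499, T = 0.5501.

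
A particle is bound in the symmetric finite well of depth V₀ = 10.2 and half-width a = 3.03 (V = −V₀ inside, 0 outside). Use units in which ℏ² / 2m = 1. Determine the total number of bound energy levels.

Define the well-strength parameter z₀ = (a/ℏ)√(2mV₀) = 3.03 × √(2·0.5·10.2) = 9.677.
The even/odd transcendental equations gain one root per π/2 in z₀, giving N = 1 + ⌊2z₀/π⌋ = 1 + ⌊6.161⌋ = 7.

N = 7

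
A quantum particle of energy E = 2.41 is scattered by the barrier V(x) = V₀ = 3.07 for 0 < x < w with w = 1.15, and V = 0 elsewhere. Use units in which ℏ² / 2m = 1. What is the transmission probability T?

Since E < V₀ the interior solution is evanescent with decay constant κ = √(2m(V₀ − E))/ℏ = 0.8124.
κw = 0.9343, sinh(κw) = 1.076.
Matching ψ, ψ′ at both faces gives T = [1 + V₀² sinh²(κw) / (4E(V₀ − E))]⁻¹ = 1/2.716 = 0.368.

T = 0.368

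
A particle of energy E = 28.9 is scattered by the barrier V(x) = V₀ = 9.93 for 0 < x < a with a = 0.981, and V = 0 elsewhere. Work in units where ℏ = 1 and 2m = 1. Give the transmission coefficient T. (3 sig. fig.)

T = 0.964

Above the barrier the interior wavenumber is k₂ = √(2m(E − V₀))/ℏ = 4.355, giving phase k₂a = 4.273.
T = [1 + V₀² sin²(k₂a) / (4E(E − V₀))]⁻¹ = 1/1.037 = 0.964.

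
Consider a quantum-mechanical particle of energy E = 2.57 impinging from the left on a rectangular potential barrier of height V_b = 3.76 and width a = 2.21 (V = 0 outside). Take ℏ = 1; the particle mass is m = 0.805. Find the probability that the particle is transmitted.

E < V_b: inside the barrier ψ ∝ e^{±κx} with κ = √(2m(V_b − E))/ℏ = 1.384.
κa = 3.059, sinh(κa) = 10.63.
Matching ψ, ψ′ at both faces gives T = [1 + V_b² sinh²(κa) / (4E(V_b − E))]⁻¹ = 1/131.6 = 0.00760.

T = 0.00760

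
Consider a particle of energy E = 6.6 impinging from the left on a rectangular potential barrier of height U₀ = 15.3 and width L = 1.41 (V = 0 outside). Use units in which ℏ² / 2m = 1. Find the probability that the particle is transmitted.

E < U₀: inside the barrier ψ ∝ e^{±κx} with κ = √(2m(U₀ − E))/ℏ = 2.950.
κL = 4.159, sinh(κL) = 31.99.
The exact tunnelling result is T⁻¹ = 1 + U₀² sinh²(κL) / [4E(U₀ − E)] = 1044, so T = 0.000958.

T = 0.000958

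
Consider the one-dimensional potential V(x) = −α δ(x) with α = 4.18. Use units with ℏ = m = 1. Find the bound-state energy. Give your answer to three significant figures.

E = -8.74

For x ≠ 0 the bound state is ψ ∝ e^{−κ|x|}; integrating the TISE across the delta gives the cusp condition 2κ = 2mα/ℏ², so κ = 4.180.
Then E = −ℏ²κ²/(2m) = −mα²/(2ℏ²) = -8.736.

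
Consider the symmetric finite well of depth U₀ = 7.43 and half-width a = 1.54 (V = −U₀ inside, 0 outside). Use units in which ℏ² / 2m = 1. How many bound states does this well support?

N = 3

Define the well-strength parameter z₀ = (a/ℏ)√(2mU₀) = 1.54 × √(2·0.5·7.43) = 4.198.
A new bound state (alternating even/odd) appears each time z₀ passes a multiple of π/2, so N = ⌊2z₀/π⌋ + 1 = ⌊2.672⌋ + 1 = 3.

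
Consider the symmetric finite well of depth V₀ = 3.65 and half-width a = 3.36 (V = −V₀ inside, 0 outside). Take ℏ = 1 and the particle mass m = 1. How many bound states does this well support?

N = 6

Define the well-strength parameter z₀ = (a/ℏ)√(2mV₀) = 3.36 × √(2·1·3.65) = 9.078.
The even/odd transcendental equations gain one root per π/2 in z₀, giving N = 1 + ⌊2z₀/π⌋ = 1 + ⌊5.779⌋ = 6.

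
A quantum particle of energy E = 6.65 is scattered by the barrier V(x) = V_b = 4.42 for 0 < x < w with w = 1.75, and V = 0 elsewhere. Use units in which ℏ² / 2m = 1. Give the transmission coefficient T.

E > V_b: inside the barrier k₂ = √(2m(E − V_b))/ℏ = 1.493, k₂w = 2.613.
Matching at both interfaces gives T⁻¹ = 1 + V_b² sin²(k₂w) / [4E(E − V_b)] = 1.084, hence T = 0.923.

T = 0.923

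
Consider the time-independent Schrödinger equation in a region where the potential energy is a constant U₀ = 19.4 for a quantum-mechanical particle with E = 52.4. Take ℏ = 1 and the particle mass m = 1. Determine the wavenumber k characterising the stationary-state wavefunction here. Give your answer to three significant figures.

k = 8.12

With E > U₀ the solution is oscillatory, ψ ∝ e^{±ikx} with k = √(2m(E − U₀))/ℏ.
k = √(2 × 1 × 33) = 8.124.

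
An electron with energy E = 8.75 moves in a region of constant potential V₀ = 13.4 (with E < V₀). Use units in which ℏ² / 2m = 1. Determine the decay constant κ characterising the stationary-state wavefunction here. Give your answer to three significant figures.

Since E < V₀ the TISE in this region is ψ'' = κ²ψ with κ = √(2m(V₀ − E))/ℏ.
κ = √(2 × 0.5 × 4.65) = 2.156.

κ = 2.16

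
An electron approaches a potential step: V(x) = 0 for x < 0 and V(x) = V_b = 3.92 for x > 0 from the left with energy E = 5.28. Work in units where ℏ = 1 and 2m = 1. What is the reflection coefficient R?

On each side the TISE gives plane waves with k = √(2m(E − V))/ℏ: k₁ = √(2·½·5.28) = 2.298, k₂ = √(2·½·1.36) = 1.166.
Continuity of ψ and ψ′ at the step yields the reflection amplitude r = (k₁ − k₂)/(k₁ + k₂) = 0.3267; thus R = |r|² = 0.1067, T = 0.8933.

R = 0.107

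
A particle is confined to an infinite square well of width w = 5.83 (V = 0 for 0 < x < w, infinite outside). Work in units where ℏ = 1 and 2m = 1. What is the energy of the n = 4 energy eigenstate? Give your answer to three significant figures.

E = 4.65

The infinite-well eigenfunctions ψ_n = √(2/w) sin(nπx/w) vanish at both walls, giving E_n = n²π²ℏ²/(2mw²).
E_4 = 4² × π² / (2 × 0.5 × 5.83²) = 4.646.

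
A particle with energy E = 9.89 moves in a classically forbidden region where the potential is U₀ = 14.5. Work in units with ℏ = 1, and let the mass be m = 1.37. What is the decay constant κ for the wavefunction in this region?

Since E < U₀ the TISE in this region is ψ'' = κ²ψ with κ = √(2m(U₀ − E))/ℏ.
κ = √(2 × 1.37 × 4.61) = 3.554.

κ = 3.55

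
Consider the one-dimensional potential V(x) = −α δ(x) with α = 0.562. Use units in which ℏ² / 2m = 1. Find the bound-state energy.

For x ≠ 0 the bound state is ψ ∝ e^{−κ|x|}; integrating the TISE across the delta gives the cusp condition 2κ = 2mα/ℏ², so κ = 0.2810.
Then E = −ℏ²κ²/(2m) = −mα²/(2ℏ²) = -0.07896.

E = -0.0790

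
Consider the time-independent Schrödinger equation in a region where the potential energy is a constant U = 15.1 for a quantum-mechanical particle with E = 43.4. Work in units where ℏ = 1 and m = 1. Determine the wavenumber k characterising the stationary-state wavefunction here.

k = 7.52

With E > U the solution is oscillatory, ψ ∝ e^{±ikx} with k = √(2m(E − U))/ℏ.
k = √(2 × 1 × 28.3) = 7.523.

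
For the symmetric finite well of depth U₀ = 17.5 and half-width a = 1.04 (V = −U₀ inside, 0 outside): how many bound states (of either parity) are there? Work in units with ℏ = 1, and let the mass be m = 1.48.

N = 5

Define the well-strength parameter z₀ = (a/ℏ)√(2mU₀) = 1.04 × √(2·1.48·17.5) = 7.485.
The even/odd transcendental equations gain one root per π/2 in z₀, giving N = 1 + ⌊2z₀/π⌋ = 1 + ⌊4.765⌋ = 5.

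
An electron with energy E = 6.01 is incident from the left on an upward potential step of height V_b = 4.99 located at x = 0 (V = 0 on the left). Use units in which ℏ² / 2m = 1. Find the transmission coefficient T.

T = 0.827

On each side the TISE gives plane waves with k = √(2m(E − V))/ℏ: k₁ = √(2·½·6.01) = 2.452, k₂ = √(2·½·1.02) = 1.010.
Matching ψ and ψ′ at x = 0 gives r = (k₁ − k₂)/(k₁ + k₂), so R = r² = 0.1734 and T = 1 − R = 0.8266.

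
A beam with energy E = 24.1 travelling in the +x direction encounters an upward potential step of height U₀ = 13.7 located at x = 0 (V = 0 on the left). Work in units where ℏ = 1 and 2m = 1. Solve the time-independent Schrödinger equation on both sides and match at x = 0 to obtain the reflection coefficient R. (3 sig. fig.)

On each side the TISE gives plane waves with k = √(2m(E − V))/ℏ: k₁ = √(2·½·24.1) = 4.909, k₂ = √(2·½·10.4) = 3.225.
Continuity of ψ and ψ′ at the step yields the reflection amplitude r = (k₁ − k₂)/(k₁ + k₂) = 0.2071; thus R = |r|² = 0.04288, T = 0.9571.

R = 0.0429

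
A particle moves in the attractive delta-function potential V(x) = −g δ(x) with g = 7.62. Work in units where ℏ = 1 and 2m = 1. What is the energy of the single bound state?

The bound state is ψ(x) = √κ e^{−κ|x|}. The derivative jump ψ'(0⁺) − ψ'(0⁻) = −(2mg/ℏ²)ψ(0) fixes κ = mg/ℏ² = 3.810.
Then E = −ℏ²κ²/(2m) = −mg²/(2ℏ²) = -14.52.

E = -14.5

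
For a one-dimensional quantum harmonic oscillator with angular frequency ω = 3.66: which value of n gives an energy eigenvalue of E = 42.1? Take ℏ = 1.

n = 11

E_n = ℏω(n + ½) ⇒ n = E/(ℏω) − ½ = 42.1/3.66 − 0.5 = 11.003 → n = 11.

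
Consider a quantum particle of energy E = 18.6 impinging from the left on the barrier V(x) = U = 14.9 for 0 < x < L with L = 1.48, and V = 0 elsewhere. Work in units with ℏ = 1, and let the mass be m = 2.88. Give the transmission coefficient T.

T = 0.820

Above the barrier the interior wavenumber is k₂ = √(2m(E − U))/ℏ = 4.616, giving phase k₂L = 6.832.
T = [1 + U² sin²(k₂L) / (4E(E − U))]⁻¹ = 1/1.220 = 0.820.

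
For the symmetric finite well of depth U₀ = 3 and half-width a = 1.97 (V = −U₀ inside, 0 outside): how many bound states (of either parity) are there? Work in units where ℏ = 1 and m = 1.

Define the well-strength parameter z₀ = (a/ℏ)√(2mU₀) = 1.97 × √(2·1·3) = 4.825.
The even/odd transcendental equations gain one root per π/2 in z₀, giving N = 1 + ⌊2z₀/π⌋ = 1 + ⌊3.072⌋ = 4.

N = 4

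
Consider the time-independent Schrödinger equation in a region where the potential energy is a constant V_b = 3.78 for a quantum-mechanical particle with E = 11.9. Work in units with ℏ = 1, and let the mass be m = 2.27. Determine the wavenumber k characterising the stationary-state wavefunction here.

With E > V_b the solution is oscillatory, ψ ∝ e^{±ikx} with k = √(2m(E − V_b))/ℏ.
k = √(2 × 2.27 × 8.12) = 6.072.

k = 6.07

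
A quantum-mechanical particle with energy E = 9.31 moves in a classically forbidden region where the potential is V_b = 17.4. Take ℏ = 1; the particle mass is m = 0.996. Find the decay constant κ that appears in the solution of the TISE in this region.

κ = 4.01

Since E < V_b the TISE in this region is ψ'' = κ²ψ with κ = √(2m(V_b − E))/ℏ.
κ = √(2 × 0.996 × 8.09) = 4.014.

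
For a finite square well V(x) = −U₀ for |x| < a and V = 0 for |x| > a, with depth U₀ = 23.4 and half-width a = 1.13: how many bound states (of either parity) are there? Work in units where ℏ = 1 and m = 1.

N = 5

Define the well-strength parameter z₀ = (a/ℏ)√(2mU₀) = 1.13 × √(2·1·23.4) = 7.730.
The even/odd transcendental equations gain one root per π/2 in z₀, giving N = 1 + ⌊2z₀/π⌋ = 1 + ⌊4.921⌋ = 5.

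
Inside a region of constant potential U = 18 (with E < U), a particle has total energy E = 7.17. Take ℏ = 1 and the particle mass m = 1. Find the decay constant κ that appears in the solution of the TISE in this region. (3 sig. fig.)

κ = 4.65

Since E < U the TISE in this region is ψ'' = κ²ψ with κ = √(2m(U − E))/ℏ.
κ = √(2 × 1 × 10.83) = 4.654.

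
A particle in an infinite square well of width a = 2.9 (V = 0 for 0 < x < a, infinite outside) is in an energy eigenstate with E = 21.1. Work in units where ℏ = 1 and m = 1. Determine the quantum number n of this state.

n = 6

For an infinite well E_n = n²π²ℏ²/(2ma²), so n = (a/πℏ)√(2mE).
n = (2.9/π) × √(2 × 1 × 21.1) = 5.997 → n = 6.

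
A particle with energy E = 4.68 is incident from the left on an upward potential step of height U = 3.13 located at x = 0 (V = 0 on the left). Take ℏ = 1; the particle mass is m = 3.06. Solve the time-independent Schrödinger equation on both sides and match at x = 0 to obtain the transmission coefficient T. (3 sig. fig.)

T = 0.927

The wavenumbers are k₁ = √(2mE)/ℏ = 5.352 on the left and k₂ = √(2m(E − U))/ℏ = 3.080 on the right.
Continuity of ψ and ψ′ at the step yields the reflection amplitude r = (k₁ − k₂)/(k₁ + k₂) = 0.2694; thus R = |r|² = 0.07260, T = 0.9274.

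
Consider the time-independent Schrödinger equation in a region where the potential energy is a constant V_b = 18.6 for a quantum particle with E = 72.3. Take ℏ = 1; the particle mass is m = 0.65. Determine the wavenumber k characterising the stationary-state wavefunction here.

k = 8.36

With E > V_b the solution is oscillatory, ψ ∝ e^{±ikx} with k = √(2m(E − V_b))/ℏ.
k = √(2 × 0.65 × 53.7) = 8.355.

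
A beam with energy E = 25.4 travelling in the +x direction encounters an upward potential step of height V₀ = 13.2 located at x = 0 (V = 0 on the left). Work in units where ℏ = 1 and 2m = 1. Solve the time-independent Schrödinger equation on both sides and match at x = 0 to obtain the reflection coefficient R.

The wavenumbers are k₁ = √(2mE)/ℏ = 5.040 on the left and k₂ = √(2m(E − V₀))/ℏ = 3.493 on the right.
Continuity of ψ and ψ′ at the step yields the reflection amplitude r = (k₁ − k₂)/(k₁ + k₂) = 0.1813; thus R = |r|² = 0.03287, T = 0.9671.

R = 0.0329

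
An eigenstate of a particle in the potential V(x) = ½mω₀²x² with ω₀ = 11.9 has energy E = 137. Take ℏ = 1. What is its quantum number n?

E_n = ℏω₀(n + ½) ⇒ n = E/(ℏω₀) − ½ = 137/11.9 − 0.5 = 11.013 → n = 11.

n = 11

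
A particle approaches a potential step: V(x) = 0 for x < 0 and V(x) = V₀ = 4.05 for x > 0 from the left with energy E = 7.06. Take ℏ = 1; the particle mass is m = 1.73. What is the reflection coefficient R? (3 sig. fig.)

On each side the TISE gives plane waves with k = √(2m(E − V))/ℏ: k₁ = √(2·1.73·7.06) = 4.942, k₂ = √(2·1.73·3.01) = 3.227.
Matching ψ and ψ′ at x = 0 gives r = (k₁ − k₂)/(k₁ + k₂), so R = r² = 0.04408 and T = 1 − R = 0.9559.

R = 0.0441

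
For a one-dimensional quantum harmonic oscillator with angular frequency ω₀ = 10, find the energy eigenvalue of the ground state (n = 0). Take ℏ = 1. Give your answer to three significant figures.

Using E_n = (n + ½)ℏω₀: E_0 = 0.5 × 10 = 5.000.

E = 5.00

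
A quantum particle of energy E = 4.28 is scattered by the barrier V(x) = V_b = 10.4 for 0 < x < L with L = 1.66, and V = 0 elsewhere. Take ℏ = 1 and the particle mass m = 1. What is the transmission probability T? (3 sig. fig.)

T = 0.0000350

Since E < V_b the interior solution is evanescent with decay constant κ = √(2m(V_b − E))/ℏ = 3.499.
κL = 5.808, sinh(κL) = 166.4.
The exact tunnelling result is T⁻¹ = 1 + V_b² sinh²(κL) / [4E(V_b − E)] = 28590, so T = 0.0000350.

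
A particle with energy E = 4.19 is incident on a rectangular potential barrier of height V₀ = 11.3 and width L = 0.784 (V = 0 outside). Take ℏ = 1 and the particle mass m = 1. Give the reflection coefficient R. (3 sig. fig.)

R = 0.990

Since E < V₀ the interior solution is evanescent with decay constant κ = √(2m(V₀ − E))/ℏ = 3.771.
κL = 2.956, sinh(κL) = 9.588.
The exact tunnelling result is T⁻¹ = 1 + V₀² sinh²(κL) / [4E(V₀ − E)] = 99.52, so T = 0.0100.
R = 1 − T = 0.990.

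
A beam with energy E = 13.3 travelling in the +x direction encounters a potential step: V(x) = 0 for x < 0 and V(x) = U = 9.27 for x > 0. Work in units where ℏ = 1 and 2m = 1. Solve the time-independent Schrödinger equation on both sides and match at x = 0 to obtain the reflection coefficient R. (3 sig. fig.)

The wavenumbers are k₁ = √(2mE)/ℏ = 3.647 on the left and k₂ = √(2m(E − U))/ℏ = 2.007 on the right.
Matching ψ and ψ′ at x = 0 gives r = (k₁ − k₂)/(k₁ + k₂), so R = r² = 0.08406 and T = 1 − R = 0.9159.

R = 0.0841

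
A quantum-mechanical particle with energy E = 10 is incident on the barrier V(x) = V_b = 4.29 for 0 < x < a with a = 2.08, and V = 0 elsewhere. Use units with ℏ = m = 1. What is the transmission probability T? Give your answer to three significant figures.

E > V_b: inside the barrier k₂ = √(2m(E − V_b))/ℏ = 3.379, k₂a = 7.029.
T = [1 + V_b² sin²(k₂a) / (4E(E − V_b))]⁻¹ = 1/1.037 = 0.964.

T = 0.964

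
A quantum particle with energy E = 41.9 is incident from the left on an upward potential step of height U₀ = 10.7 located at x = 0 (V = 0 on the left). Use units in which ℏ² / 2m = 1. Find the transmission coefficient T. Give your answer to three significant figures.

The wavenumbers are k₁ = √(2mE)/ℏ = 6.473 on the left and k₂ = √(2m(E − U₀))/ℏ = 5.586 on the right.
Continuity of ψ and ψ′ at the step yields the reflection amplitude r = (k₁ − k₂)/(k₁ + k₂) = 0.07358; thus R = |r|² = 0.005415, T = 0.9946.

T = 0.995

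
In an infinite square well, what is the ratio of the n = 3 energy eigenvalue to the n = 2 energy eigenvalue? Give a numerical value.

2.25

E_n = n²π²ℏ²/(2mL²) so the ratio is n₂²/n₁² = 9/4 = 2.25.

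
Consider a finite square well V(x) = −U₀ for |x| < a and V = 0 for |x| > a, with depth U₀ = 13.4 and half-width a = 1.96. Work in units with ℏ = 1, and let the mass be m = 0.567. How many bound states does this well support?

N = 5

Define the well-strength parameter z₀ = (a/ℏ)√(2mU₀) = 1.96 × √(2·0.567·13.4) = 7.640.
The even/odd transcendental equations gain one root per π/2 in z₀, giving N = 1 + ⌊2z₀/π⌋ = 1 + ⌊4.864⌋ = 5.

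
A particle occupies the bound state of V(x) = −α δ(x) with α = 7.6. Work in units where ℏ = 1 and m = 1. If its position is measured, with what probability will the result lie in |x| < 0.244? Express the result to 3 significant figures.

P = 0.975

The normalised bound state is ψ = √κ e^{−κ|x|} with κ = mα/ℏ² = 7.600.
P(|x| < d) = ∫_{−d}^{d} κ e^{−2κ|x|} dx = 1 − e^{−2κd} = 1 − e^{−3.709} = 0.9755.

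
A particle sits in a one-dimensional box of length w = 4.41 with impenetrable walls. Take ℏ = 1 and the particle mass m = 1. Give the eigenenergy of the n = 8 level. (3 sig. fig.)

E = 16.2

Requiring ψ(0) = ψ(w) = 0 quantises k = nπ/w, hence E_n = ℏ²k²/2m = n²π²ℏ²/(2mw²).
E_8 = 8² × π² / (2 × 1 × 4.41²) = 16.24.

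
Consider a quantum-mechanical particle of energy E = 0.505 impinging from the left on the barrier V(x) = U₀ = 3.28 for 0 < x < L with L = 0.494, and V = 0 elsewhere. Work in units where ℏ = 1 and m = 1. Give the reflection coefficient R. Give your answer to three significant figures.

R = 0.800

E < U₀: inside the barrier ψ ∝ e^{±κx} with κ = √(2m(U₀ − E))/ℏ = 2.356.
κL = 1.164, sinh(κL) = 1.445.
The exact tunnelling result is T⁻¹ = 1 + U₀² sinh²(κL) / [4E(U₀ − E)] = 5.007, so T = 0.200.
R = 1 − T = 0.800.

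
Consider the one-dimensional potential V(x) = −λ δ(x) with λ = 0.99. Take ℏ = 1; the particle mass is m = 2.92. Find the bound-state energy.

E = -1.43

The bound state is ψ(x) = √κ e^{−κ|x|}. The derivative jump ψ'(0⁺) − ψ'(0⁻) = −(2mλ/ℏ²)ψ(0) fixes κ = mλ/ℏ² = 2.891.
Then E = −ℏ²κ²/(2m) = −mλ²/(2ℏ²) = -1.431.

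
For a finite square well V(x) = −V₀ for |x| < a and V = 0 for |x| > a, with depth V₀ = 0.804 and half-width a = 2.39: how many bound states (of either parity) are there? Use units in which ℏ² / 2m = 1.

The dimensionless depth is z₀ = a√(2mV₀)/ℏ = 2.39 × √(0.8040) = 2.143.
A new bound state (alternating even/odd) appears each time z₀ passes a multiple of π/2, so N = ⌊2z₀/π⌋ + 1 = ⌊1.364⌋ + 1 = 2.

N = 2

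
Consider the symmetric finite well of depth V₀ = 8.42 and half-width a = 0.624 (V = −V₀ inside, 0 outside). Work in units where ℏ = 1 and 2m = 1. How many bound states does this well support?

Define the well-strength parameter z₀ = (a/ℏ)√(2mV₀) = 0.624 × √(2·0.5·8.42) = 1.811.
A new bound state (alternating even/odd) appears each time z₀ passes a multiple of π/2, so N = ⌊2z₀/π⌋ + 1 = ⌊1.153⌋ + 1 = 2.

N = 2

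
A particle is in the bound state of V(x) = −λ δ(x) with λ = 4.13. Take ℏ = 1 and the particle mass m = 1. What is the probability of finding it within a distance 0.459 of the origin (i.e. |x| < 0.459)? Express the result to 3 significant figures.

The normalised bound state is ψ = √κ e^{−κ|x|} with κ = mλ/ℏ² = 4.130.
P(|x| < d) = ∫_{−d}^{d} κ e^{−2κ|x|} dx = 1 − e^{−2κd} = 1 − e^{−3.791} = 0.9774.

P = 0.977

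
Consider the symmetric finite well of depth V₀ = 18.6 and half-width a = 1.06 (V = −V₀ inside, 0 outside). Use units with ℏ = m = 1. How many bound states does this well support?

N = 5

Define the well-strength parameter z₀ = (a/ℏ)√(2mV₀) = 1.06 × √(2·1·18.6) = 6.465.
The even/odd transcendental equations gain one root per π/2 in z₀, giving N = 1 + ⌊2z₀/π⌋ = 1 + ⌊4.116⌋ = 5.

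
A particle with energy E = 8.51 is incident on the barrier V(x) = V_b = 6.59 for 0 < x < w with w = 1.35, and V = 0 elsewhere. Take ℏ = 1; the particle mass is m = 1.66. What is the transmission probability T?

Above the barrier the interior wavenumber is k₂ = √(2m(E − V_b))/ℏ = 2.525, giving phase k₂w = 3.408.
T = [1 + V_b² sin²(k₂w) / (4E(E − V_b))]⁻¹ = 1/1.046 = 0.956.

T = 0.956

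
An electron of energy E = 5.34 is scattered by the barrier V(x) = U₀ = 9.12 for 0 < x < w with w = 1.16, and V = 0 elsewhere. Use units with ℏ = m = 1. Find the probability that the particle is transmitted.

T = 0.00657

E < U₀: inside the barrier ψ ∝ e^{±κx} with κ = √(2m(U₀ − E))/ℏ = 2.750.
κw = 3.189, sinh(κw) = 12.12.
The exact tunnelling result is T⁻¹ = 1 + U₀² sinh²(κw) / [4E(U₀ − E)] = 152.3, so T = 0.00657.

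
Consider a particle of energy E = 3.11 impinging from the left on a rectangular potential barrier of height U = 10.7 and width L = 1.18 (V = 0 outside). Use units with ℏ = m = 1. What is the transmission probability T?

T = 0.000335

Since E < U the interior solution is evanescent with decay constant κ = √(2m(U − E))/ℏ = 3.896.
κL = 4.597, sinh(κL) = 49.61.
The exact tunnelling result is T⁻¹ = 1 + U² sinh²(κL) / [4E(U − E)] = 2985, so T = 0.000335.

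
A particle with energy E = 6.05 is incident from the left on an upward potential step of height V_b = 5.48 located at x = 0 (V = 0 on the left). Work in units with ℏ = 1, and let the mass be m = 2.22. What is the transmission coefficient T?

The wavenumbers are k₁ = √(2mE)/ℏ = 5.183 on the left and k₂ = √(2m(E − V_b))/ℏ = 1.591 on the right.
Matching ψ and ψ′ at x = 0 gives r = (k₁ − k₂)/(k₁ + k₂), so R = r² = 0.2812 and T = 1 − R = 0.7188.

T = 0.719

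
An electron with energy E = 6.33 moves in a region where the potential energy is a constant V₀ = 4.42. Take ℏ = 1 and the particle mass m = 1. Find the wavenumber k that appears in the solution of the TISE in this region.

k = 1.95

With E > V₀ the solution is oscillatory, ψ ∝ e^{±ikx} with k = √(2m(E − V₀))/ℏ.
k = √(2 × 1 × 1.91) = 1.954.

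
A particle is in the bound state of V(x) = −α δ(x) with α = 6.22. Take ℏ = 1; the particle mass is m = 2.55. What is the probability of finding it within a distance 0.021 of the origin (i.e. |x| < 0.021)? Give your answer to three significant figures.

The normalised bound state is ψ = √κ e^{−κ|x|} with κ = mα/ℏ² = 15.86.
P(|x| < d) = ∫_{−d}^{d} κ e^{−2κ|x|} dx = 1 − e^{−2κd} = 1 − e^{−0.6662} = 0.4863.

P = 0.486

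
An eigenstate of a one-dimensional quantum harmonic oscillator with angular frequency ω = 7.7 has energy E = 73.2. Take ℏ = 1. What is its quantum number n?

E_n = ℏω(n + ½) ⇒ n = E/(ℏω) − ½ = 73.2/7.7 − 0.5 = 9.006 → n = 9.

n = 9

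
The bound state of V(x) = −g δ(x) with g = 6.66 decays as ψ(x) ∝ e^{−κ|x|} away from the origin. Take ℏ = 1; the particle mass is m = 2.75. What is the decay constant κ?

Integrate −(ℏ²/2m)ψ'' − gδ(x)ψ = Eψ from −ε to +ε: the ψ'' term gives ψ'(0⁺) − ψ'(0⁻) and the δ term gives −(2mg/ℏ²)ψ(0).
With ψ ∝ e^{−κ|x|} this yields −2κ = −2mg/ℏ², so κ = mg/ℏ² = 18.32.

κ = 18.3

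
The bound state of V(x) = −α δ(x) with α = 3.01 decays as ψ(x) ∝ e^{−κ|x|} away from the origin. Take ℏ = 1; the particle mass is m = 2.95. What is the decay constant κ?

Integrating the TISE across x = 0 gives the cusp condition ψ'(0⁺) − ψ'(0⁻) = −(2mα/ℏ²)ψ(0).
With ψ ∝ e^{−κ|x|} this yields −2κ = −2mα/ℏ², so κ = mα/ℏ² = 8.880.

κ = 8.88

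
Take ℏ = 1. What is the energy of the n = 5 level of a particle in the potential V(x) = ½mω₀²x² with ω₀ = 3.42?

Using E_n = (n + ½)ℏω₀: E_5 = 5.5 × 3.42 = 18.81.

E = 18.8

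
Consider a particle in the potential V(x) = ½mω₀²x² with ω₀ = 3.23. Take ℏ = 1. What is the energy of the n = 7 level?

E = 24.2

Using E_n = (n + ½)ℏω₀: E_7 = 7.5 × 3.23 = 24.23.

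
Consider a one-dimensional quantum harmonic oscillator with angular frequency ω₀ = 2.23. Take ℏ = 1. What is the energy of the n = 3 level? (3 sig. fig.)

Using E_n = (n + ½)ℏω₀: E_3 = 3.5 × 2.23 = 7.805.

E = 7.81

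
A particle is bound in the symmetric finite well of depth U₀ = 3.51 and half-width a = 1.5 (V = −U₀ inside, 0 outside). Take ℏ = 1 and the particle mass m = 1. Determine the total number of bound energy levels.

N = 3

The dimensionless depth is z₀ = a√(2mU₀)/ℏ = 1.5 × √(7.020) = 3.974.
A new bound state (alternating even/odd) appears each time z₀ passes a multiple of π/2, so N = ⌊2z₀/π⌋ + 1 = ⌊2.530⌋ + 1 = 3.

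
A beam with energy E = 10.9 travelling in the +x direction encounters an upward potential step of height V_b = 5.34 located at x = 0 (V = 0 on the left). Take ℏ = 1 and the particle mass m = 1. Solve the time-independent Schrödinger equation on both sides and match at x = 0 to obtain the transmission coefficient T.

T = 0.972

The wavenumbers are k₁ = √(2mE)/ℏ = 4.669 on the left and k₂ = √(2m(E − V_b))/ℏ = 3.335 on the right.
Continuity of ψ and ψ′ at the step yields the reflection amplitude r = (k₁ − k₂)/(k₁ + k₂) = 0.1667; thus R = |r|² = 0.02780, T = 0.9722.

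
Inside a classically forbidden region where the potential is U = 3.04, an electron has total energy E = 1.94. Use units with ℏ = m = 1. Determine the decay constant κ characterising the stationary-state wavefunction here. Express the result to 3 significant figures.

κ = 1.48

Since E < U the TISE in this region is ψ'' = κ²ψ with κ = √(2m(U − E))/ℏ.
κ = √(2 × 1 × 1.1) = 1.483.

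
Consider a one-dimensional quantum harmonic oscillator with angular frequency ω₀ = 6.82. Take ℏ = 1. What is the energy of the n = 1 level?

Using E_n = (n + ½)ℏω₀: E_1 = 1.5 × 6.82 = 10.23.

E = 10.2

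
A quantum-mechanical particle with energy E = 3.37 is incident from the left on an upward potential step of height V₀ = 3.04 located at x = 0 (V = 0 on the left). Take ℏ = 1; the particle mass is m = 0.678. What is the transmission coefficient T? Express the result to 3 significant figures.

T = 0.726

The wavenumbers are k₁ = √(2mE)/ℏ = 2.138 on the left and k₂ = √(2m(E − V₀))/ℏ = 0.6689 on the right.
Matching ψ and ψ′ at x = 0 gives r = (k₁ − k₂)/(k₁ + k₂), so R = r² = 0.2739 and T = 1 − R = 0.7261.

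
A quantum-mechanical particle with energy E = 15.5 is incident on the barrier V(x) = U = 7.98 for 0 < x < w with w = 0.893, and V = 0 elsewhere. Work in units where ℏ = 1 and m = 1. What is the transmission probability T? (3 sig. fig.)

T = 0.987

E > U: inside the barrier k₂ = √(2m(E − U))/ℏ = 3.878, k₂w = 3.463.
Matching at both interfaces gives T⁻¹ = 1 + U² sin²(k₂w) / [4E(E − U)] = 1.014, hence T = 0.987.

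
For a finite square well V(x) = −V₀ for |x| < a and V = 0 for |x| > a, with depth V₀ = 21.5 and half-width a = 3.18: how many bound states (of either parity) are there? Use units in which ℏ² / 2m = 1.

Define the well-strength parameter z₀ = (a/ℏ)√(2mV₀) = 3.18 × √(2·0.5·21.5) = 14.75.
A new bound state (alternating even/odd) appears each time z₀ passes a multiple of π/2, so N = ⌊2z₀/π⌋ + 1 = ⌊9.387⌋ + 1 = 10.

N = 10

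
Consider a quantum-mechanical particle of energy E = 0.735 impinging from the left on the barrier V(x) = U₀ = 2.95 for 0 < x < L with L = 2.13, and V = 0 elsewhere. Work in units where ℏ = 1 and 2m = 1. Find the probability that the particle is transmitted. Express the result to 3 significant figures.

T = 0.00527

E < U₀: inside the barrier ψ ∝ e^{±κx} with κ = √(2m(U₀ − E))/ℏ = 1.488.
κL = 3.170, sinh(κL) = 11.88.
The exact tunnelling result is T⁻¹ = 1 + U₀² sinh²(κL) / [4E(U₀ − E)] = 189.7, so T = 0.00527.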